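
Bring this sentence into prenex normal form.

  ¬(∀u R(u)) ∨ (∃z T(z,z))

Push ¬ through the quantifiers and connectives to reach negation normal form:
  (∃u ¬R(u)) ∨ (∃z T(z,z))
All bound variables are already distinct, so no renaming is needed.
Finally move all quantifiers to the prefix:
  ∃u ∃z (¬R(u) ∨ T(z,z))

∃u ∃z (¬R(u) ∨ T(z,z))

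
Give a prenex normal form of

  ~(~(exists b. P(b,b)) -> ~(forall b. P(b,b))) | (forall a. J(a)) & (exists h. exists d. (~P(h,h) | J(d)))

Eliminate → and ↔ using ¬ and ∨.
  ~(~~(exists b. P(b,b)) | ~(forall b. P(b,b))) | (forall a. J(a)) & (exists h. exists d. (~P(h,h) | J(d)))
Drive negations inward (¬∀x A ≡ ∃x ¬A, ¬∃x A ≡ ∀x ¬A, De Morgan for ∧/∨):
  (forall b. ~P(b,b)) & (forall b. P(b,b)) | (forall a. J(a)) & (exists h. exists d. (~P(h,h) | J(d)))
Standardize variables apart so no two quantifiers bind the same name: b↦y1.
  (forall b. ~P(b,b)) & (forall y1. P(y1,y1)) | (forall a. J(a)) & (exists h. exists d. (~P(h,h) | J(d)))
Pull the quantifiers to the front (each side's bound variable is not free in the other side):
  forall b. forall y1. forall a. exists h. exists d. (~P(b,b) & P(y1,y1) | J(a) & (~P(h,h) | J(d)))

forall b. forall y1. forall a. exists h. exists d. (~P(b,b) & P(y1,y1) | J(a) & (~P(h,h) | J(d)))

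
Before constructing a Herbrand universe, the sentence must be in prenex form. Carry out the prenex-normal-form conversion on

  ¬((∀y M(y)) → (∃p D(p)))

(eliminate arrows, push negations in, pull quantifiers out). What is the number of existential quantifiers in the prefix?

First replace A → B with ¬A ∨ B.
  ¬(¬(∀y M(y)) ∨ (∃p D(p)))
Drive negations inward (¬∀x A ≡ ∃x ¬A, ¬∃x A ≡ ∀x ¬A, De Morgan for ∧/∨):
  (∀y M(y)) ∧ (∀p ¬D(p))
All bound variables are already distinct, so no renaming is needed.
Extract every quantifier outward, since the variables are now distinct and don't occur free across branches:
  ∀y ∀p (M(y) ∧ ¬D(p))
The prefix is ∀y ∀p: 2 universal, 0 existential.

0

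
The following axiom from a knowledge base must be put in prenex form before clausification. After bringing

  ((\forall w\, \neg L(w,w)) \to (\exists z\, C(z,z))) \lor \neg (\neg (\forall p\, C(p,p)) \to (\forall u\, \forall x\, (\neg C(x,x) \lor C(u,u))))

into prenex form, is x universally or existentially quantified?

Rewrite implications/biconditionals: A → B as ¬A ∨ B.
  \neg (\forall w\, \neg L(w,w)) \lor (\exists z\, C(z,z)) \lor \neg (\neg \neg (\forall p\, C(p,p)) \lor (\forall u\, \forall x\, (\neg C(x,x) \lor C(u,u))))
Push ¬ through the quantifiers and connectives to reach negation normal form:
  (\exists w\, L(w,w)) \lor (\exists z\, C(z,z)) \lor (\exists p\, \neg C(p,p)) \land (\exists u\, \exists x\, (C(x,x) \land \neg C(u,u)))
All bound variables are already distinct, so no renaming is needed.
Pull the quantifiers to the front (each side's bound variable is not free in the other side):
  \exists w\, \exists z\, \exists p\, \exists u\, \exists x\, (L(w,w) \lor C(z,z) \lor \neg C(p,p) \land C(x,x) \land \neg C(u,u))
The quantifier \forall x sits under an odd number of negations (counting the antecedent side of each →), so it flips to \exists x.

existential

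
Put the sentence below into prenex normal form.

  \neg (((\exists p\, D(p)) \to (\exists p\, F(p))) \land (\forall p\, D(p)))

Eliminate → and ↔ using ¬ and ∨.
  \neg ((\neg (\exists p\, D(p)) \lor (\exists p\, F(p))) \land (\forall p\, D(p)))
Move each ¬ inward, flipping quantifiers it crosses:
  (\exists p\, D(p)) \land (\forall p\, \neg F(p)) \lor (\exists p\, \neg D(p))
Standardize variables apart so no two quantifiers bind the same name: p↦q, p↦x1.
  (\exists p\, D(p)) \land (\forall q\, \neg F(q)) \lor (\exists x1\, \neg D(x1))
Extract every quantifier outward, since the variables are now distinct and don't occur free across branches:
  \exists p\, \forall q\, \exists x1\, (D(p) \land \neg F(q) \lor \neg D(x1))

\exists p\, \forall q\, \exists x1\, (D(p) \land \neg F(q) \lor \neg D(x1))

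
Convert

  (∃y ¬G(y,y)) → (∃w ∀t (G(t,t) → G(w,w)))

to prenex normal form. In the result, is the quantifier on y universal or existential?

Rewrite implications/biconditionals: A → B as ¬A ∨ B.
  ¬(∃y ¬G(y,y)) ∨ (∃w ∀t (¬G(t,t) ∨ G(w,w)))
Push ¬ through the quantifiers and connectives to reach negation normal form:
  (∀y G(y,y)) ∨ (∃w ∀t (¬G(t,t) ∨ G(w,w)))
All bound variables are already distinct, so no renaming is needed.
Pull the quantifiers to the front (each side's bound variable is not free in the other side):
  ∀y ∃w ∀t (G(y,y) ∨ ¬G(t,t) ∨ G(w,w))
The quantifier ∃y sits under an odd number of negations (counting the antecedent side of each →), so it flips to ∀y.

universal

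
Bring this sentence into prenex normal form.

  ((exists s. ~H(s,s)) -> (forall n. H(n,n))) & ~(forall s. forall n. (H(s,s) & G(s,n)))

forall s. forall n. exists y1. exists c. ((H(s,s) | H(n,n)) & (~H(y1,y1) | ~G(y1,c)))

Eliminate → and ↔ using ¬ and ∨.
  (~(exists s. ~H(s,s)) | (forall n. H(n,n))) & ~(forall s. forall n. (H(s,s) & G(s,n)))
Move each ¬ inward, flipping quantifiers it crosses:
  ((forall s. H(s,s)) | (forall n. H(n,n))) & (exists s. exists n. (~H(s,s) | ~G(s,n)))
Give each quantifier a distinct variable: s↦y1, n↦c.
  ((forall s. H(s,s)) | (forall n. H(n,n))) & (exists y1. exists c. (~H(y1,y1) | ~G(y1,c)))
Finally move all quantifiers to the prefix:
  forall s. forall n. exists y1. exists c. ((H(s,s) | H(n,n)) & (~H(y1,y1) | ~G(y1,c)))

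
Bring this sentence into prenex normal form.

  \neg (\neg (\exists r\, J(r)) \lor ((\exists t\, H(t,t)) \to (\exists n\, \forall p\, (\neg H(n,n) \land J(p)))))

Eliminate → and ↔ using ¬ and ∨.
  \neg (\neg (\exists r\, J(r)) \lor \neg (\exists t\, H(t,t)) \lor (\exists n\, \forall p\, (\neg H(n,n) \land J(p))))
Move each ¬ inward, flipping quantifiers it crosses:
  (\exists r\, J(r)) \land (\exists t\, H(t,t)) \land (\forall n\, \exists p\, (H(n,n) \lor \neg J(p)))
Finally move all quantifiers to the prefix:
  \exists r\, \exists t\, \forall n\, \exists p\, (J(r) \land H(t,t) \land (H(n,n) \lor \neg J(p)))

\exists r\, \exists t\, \forall n\, \exists p\, (J(r) \land H(t,t) \land (H(n,n) \lor \neg J(p)))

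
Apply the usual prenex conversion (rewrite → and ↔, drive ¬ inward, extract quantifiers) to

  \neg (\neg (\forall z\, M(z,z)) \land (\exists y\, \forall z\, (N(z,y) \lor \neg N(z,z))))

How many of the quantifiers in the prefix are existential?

1

Move each ¬ inward, flipping quantifiers it crosses:
  (\forall z\, M(z,z)) \lor (\forall y\, \exists z\, (\neg N(z,y) \land N(z,z)))
Rename bound variables to avoid capture: z↦p.
  (\forall z\, M(z,z)) \lor (\forall y\, \exists p\, (\neg N(p,y) \land N(p,p)))
Pull the quantifiers to the front (each side's bound variable is not free in the other side):
  \forall z\, \forall y\, \exists p\, (M(z,z) \lor \neg N(p,y) \land N(p,p))
The prefix is \forall z \forall y \exists p: 2 universal, 1 existential.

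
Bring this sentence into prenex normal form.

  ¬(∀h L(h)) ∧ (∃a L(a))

Push ¬ through the quantifiers and connectives to reach negation normal form:
  (∃h ¬L(h)) ∧ (∃a L(a))
Finally move all quantifiers to the prefix:
  ∃h ∃a (¬L(h) ∧ L(a))

∃h ∃a (¬L(h) ∧ L(a))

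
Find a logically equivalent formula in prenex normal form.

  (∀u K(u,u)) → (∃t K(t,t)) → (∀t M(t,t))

Eliminate → and ↔ using ¬ and ∨.
  ¬(∀u K(u,u)) ∨ ¬(∃t K(t,t)) ∨ (∀t M(t,t))
Push ¬ through the quantifiers and connectives to reach negation normal form:
  (∃u ¬K(u,u)) ∨ (∀t ¬K(t,t)) ∨ (∀t M(t,t))
Rename bound variables to avoid capture: t↦q.
  (∃u ¬K(u,u)) ∨ (∀t ¬K(t,t)) ∨ (∀q M(q,q))
Extract every quantifier outward, since the variables are now distinct and don't occur free across branches:
  ∃u ∀t ∀q (¬K(u,u) ∨ ¬K(t,t) ∨ M(q,q))

∃u ∀t ∀q (¬K(u,u) ∨ ¬K(t,t) ∨ M(q,q))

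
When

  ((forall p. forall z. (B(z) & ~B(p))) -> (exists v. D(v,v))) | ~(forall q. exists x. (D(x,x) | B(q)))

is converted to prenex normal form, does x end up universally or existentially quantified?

universal

First replace A → B with ¬A ∨ B.
  ~(forall p. forall z. (B(z) & ~B(p))) | (exists v. D(v,v)) | ~(forall q. exists x. (D(x,x) | B(q)))
Move each ¬ inward, flipping quantifiers it crosses:
  (exists p. exists z. (~B(z) | B(p))) | (exists v. D(v,v)) | (exists q. forall x. (~D(x,x) & ~B(q)))
All bound variables are already distinct, so no renaming is needed.
Pull the quantifiers to the front (each side's bound variable is not free in the other side):
  exists p. exists z. exists v. exists q. forall x. (~B(z) | B(p) | D(v,v) | ~D(x,x) & ~B(q))
The quantifier exists x sits under an odd number of negations (counting the antecedent side of each →), so it flips to forall x.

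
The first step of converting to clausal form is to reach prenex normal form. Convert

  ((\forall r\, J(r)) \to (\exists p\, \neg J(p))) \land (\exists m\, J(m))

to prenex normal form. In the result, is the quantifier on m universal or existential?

existential

Eliminate → and ↔ using ¬ and ∨.
  (\neg (\forall r\, J(r)) \lor (\exists p\, \neg J(p))) \land (\exists m\, J(m))
Drive negations inward (¬∀x A ≡ ∃x ¬A, ¬∃x A ≡ ∀x ¬A, De Morgan for ∧/∨):
  ((\exists r\, \neg J(r)) \lor (\exists p\, \neg J(p))) \land (\exists m\, J(m))
All bound variables are already distinct, so no renaming is needed.
Pull the quantifiers to the front (each side's bound variable is not free in the other side):
  \exists r\, \exists p\, \exists m\, ((\neg J(r) \lor \neg J(p)) \land J(m))
The quantifier \exists m sits under an even number of negations (counting the antecedent side of each →), so it remains existential.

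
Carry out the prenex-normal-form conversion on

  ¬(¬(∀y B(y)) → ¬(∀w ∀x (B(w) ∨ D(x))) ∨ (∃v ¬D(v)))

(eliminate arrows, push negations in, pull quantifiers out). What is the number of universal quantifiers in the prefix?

First replace A → B with ¬A ∨ B.
  ¬(¬¬(∀y B(y)) ∨ ¬(∀w ∀x (B(w) ∨ D(x))) ∨ (∃v ¬D(v)))
Move each ¬ inward, flipping quantifiers it crosses:
  (∃y ¬B(y)) ∧ (∀w ∀x (B(w) ∨ D(x))) ∧ (∀v D(v))
All bound variables are already distinct, so no renaming is needed.
Pull the quantifiers to the front (each side's bound variable is not free in the other side):
  ∃y ∀w ∀x ∀v (¬B(y) ∧ (B(w) ∨ D(x)) ∧ D(v))
The prefix is ∃y ∀w ∀x ∀v: 3 universal, 1 existential.

3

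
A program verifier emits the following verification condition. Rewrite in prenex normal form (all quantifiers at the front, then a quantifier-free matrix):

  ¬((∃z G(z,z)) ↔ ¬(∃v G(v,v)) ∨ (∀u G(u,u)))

∃z ∃v ∃u ∀c ∀y ∀v1 (G(z,z) ∧ G(v,v) ∧ ¬G(u,u) ∨ (¬G(c,c) ∨ G(y,y)) ∧ ¬G(v1,v1))

Rewrite implications/biconditionals: A → B as ¬A ∨ B; A ↔ B as (¬A ∨ B) ∧ (¬B ∨ A).
  ¬((¬(∃z G(z,z)) ∨ ¬(∃v G(v,v)) ∨ (∀u G(u,u))) ∧ (¬(¬(∃v G(v,v)) ∨ (∀u G(u,u))) ∨ (∃z G(z,z))))
Move each ¬ inward, flipping quantifiers it crosses:
  (∃z G(z,z)) ∧ (∃v G(v,v)) ∧ (∃u ¬G(u,u)) ∨ ((∀v ¬G(v,v)) ∨ (∀u G(u,u))) ∧ (∀z ¬G(z,z))
Give each quantifier a distinct variable: v↦c, u↦y, z↦v1.
  (∃z G(z,z)) ∧ (∃v G(v,v)) ∧ (∃u ¬G(u,u)) ∨ ((∀c ¬G(c,c)) ∨ (∀y G(y,y))) ∧ (∀v1 ¬G(v1,v1))
Pull the quantifiers to the front (each side's bound variable is not free in the other side):
  ∃z ∃v ∃u ∀c ∀y ∀v1 (G(z,z) ∧ G(v,v) ∧ ¬G(u,u) ∨ (¬G(c,c) ∨ G(y,y)) ∧ ¬G(v1,v1))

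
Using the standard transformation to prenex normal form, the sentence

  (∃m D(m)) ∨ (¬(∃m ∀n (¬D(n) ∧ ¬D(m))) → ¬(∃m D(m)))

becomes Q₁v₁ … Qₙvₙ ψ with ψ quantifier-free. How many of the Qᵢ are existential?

2

First replace A → B with ¬A ∨ B.
  (∃m D(m)) ∨ ¬¬(∃m ∀n (¬D(n) ∧ ¬D(m))) ∨ ¬(∃m D(m))
Move each ¬ inward, flipping quantifiers it crosses:
  (∃m D(m)) ∨ (∃m ∀n (¬D(n) ∧ ¬D(m))) ∨ (∀m ¬D(m))
Rename bound variables to avoid capture: m↦w1, m↦x1.
  (∃m D(m)) ∨ (∃w1 ∀n (¬D(n) ∧ ¬D(w1))) ∨ (∀x1 ¬D(x1))
Pull the quantifiers to the front (each side's bound variable is not free in the other side):
  ∃m ∃w1 ∀n ∀x1 (D(m) ∨ ¬D(n) ∧ ¬D(w1) ∨ ¬D(x1))
The prefix is ∃m ∃w1 ∀n ∀x1: 2 universal, 2 existential.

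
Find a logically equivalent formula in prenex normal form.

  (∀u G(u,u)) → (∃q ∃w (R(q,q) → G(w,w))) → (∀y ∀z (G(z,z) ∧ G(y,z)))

Rewrite implications/biconditionals: A → B as ¬A ∨ B.
  ¬(∀u G(u,u)) ∨ ¬(∃q ∃w (¬R(q,q) ∨ G(w,w))) ∨ (∀y ∀z (G(z,z) ∧ G(y,z)))
Drive negations inward (¬∀x A ≡ ∃x ¬A, ¬∃x A ≡ ∀x ¬A, De Morgan for ∧/∨):
  (∃u ¬G(u,u)) ∨ (∀q ∀w (R(q,q) ∧ ¬G(w,w))) ∨ (∀y ∀z (G(z,z) ∧ G(y,z)))
All bound variables are already distinct, so no renaming is needed.
Finally move all quantifiers to the prefix:
  ∃u ∀q ∀w ∀y ∀z (¬G(u,u) ∨ R(q,q) ∧ ¬G(w,w) ∨ G(z,z) ∧ G(y,z))

∃u ∀q ∀w ∀y ∀z (¬G(u,u) ∨ R(q,q) ∧ ¬G(w,w) ∨ G(z,z) ∧ G(y,z))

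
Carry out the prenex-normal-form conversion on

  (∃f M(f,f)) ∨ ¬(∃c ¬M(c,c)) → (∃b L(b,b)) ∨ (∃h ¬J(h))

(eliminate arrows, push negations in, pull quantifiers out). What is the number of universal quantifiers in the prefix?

1

Rewrite implications/biconditionals: A → B as ¬A ∨ B.
  ¬((∃f M(f,f)) ∨ ¬(∃c ¬M(c,c))) ∨ (∃b L(b,b)) ∨ (∃h ¬J(h))
Move each ¬ inward, flipping quantifiers it crosses:
  (∀f ¬M(f,f)) ∧ (∃c ¬M(c,c)) ∨ (∃b L(b,b)) ∨ (∃h ¬J(h))
Pull the quantifiers to the front (each side's bound variable is not free in the other side):
  ∀f ∃c ∃b ∃h (¬M(f,f) ∧ ¬M(c,c) ∨ L(b,b) ∨ ¬J(h))
The prefix is ∀f ∃c ∃b ∃h: 1 universal, 3 existential.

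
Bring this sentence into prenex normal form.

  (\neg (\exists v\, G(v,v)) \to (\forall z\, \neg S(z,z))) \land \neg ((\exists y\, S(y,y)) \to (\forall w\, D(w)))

Eliminate → and ↔ using ¬ and ∨.
  (\neg \neg (\exists v\, G(v,v)) \lor (\forall z\, \neg S(z,z))) \land \neg (\neg (\exists y\, S(y,y)) \lor (\forall w\, D(w)))
Move each ¬ inward, flipping quantifiers it crosses:
  ((\exists v\, G(v,v)) \lor (\forall z\, \neg S(z,z))) \land (\exists y\, S(y,y)) \land (\exists w\, \neg D(w))
All bound variables are already distinct, so no renaming is needed.
Pull the quantifiers to the front (each side's bound variable is not free in the other side):
  \exists v\, \forall z\, \exists y\, \exists w\, ((G(v,v) \lor \neg S(z,z)) \land S(y,y) \land \neg D(w))

\exists v\, \forall z\, \exists y\, \exists w\, ((G(v,v) \lor \neg S(z,z)) \land S(y,y) \land \neg D(w))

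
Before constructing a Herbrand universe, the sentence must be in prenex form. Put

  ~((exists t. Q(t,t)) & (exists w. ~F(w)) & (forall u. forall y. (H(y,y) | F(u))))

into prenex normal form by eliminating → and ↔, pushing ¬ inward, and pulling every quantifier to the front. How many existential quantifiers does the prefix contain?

2

Push ¬ through the quantifiers and connectives to reach negation normal form:
  (forall t. ~Q(t,t)) | (forall w. F(w)) | (exists u. exists y. (~H(y,y) & ~F(u)))
All bound variables are already distinct, so no renaming is needed.
Pull the quantifiers to the front (each side's bound variable is not free in the other side):
  forall t. forall w. exists u. exists y. (~Q(t,t) | F(w) | ~H(y,y) & ~F(u))
The prefix is forall t forall w exists u exists y: 2 universal, 2 existential.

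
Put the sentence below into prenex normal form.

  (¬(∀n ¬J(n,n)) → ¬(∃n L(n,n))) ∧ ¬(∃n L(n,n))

First replace A → B with ¬A ∨ B.
  (¬¬(∀n ¬J(n,n)) ∨ ¬(∃n L(n,n))) ∧ ¬(∃n L(n,n))
Drive negations inward (¬∀x A ≡ ∃x ¬A, ¬∃x A ≡ ∀x ¬A, De Morgan for ∧/∨):
  ((∀n ¬J(n,n)) ∨ (∀n ¬L(n,n))) ∧ (∀n ¬L(n,n))
Rename bound variables to avoid capture: n↦y1, n↦v1.
  ((∀n ¬J(n,n)) ∨ (∀y1 ¬L(y1,y1))) ∧ (∀v1 ¬L(v1,v1))
Finally move all quantifiers to the prefix:
  ∀n ∀y1 ∀v1 ((¬J(n,n) ∨ ¬L(y1,y1)) ∧ ¬L(v1,v1))

∀n ∀y1 ∀v1 ((¬J(n,n) ∨ ¬L(y1,y1)) ∧ ¬L(v1,v1))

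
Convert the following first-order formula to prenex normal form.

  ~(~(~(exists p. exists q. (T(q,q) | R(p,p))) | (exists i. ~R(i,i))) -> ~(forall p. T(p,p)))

First replace A → B with ¬A ∨ B.
  ~(~~(~(exists p. exists q. (T(q,q) | R(p,p))) | (exists i. ~R(i,i))) | ~(forall p. T(p,p)))
Move each ¬ inward, flipping quantifiers it crosses:
  (exists p. exists q. (T(q,q) | R(p,p))) & (forall i. R(i,i)) & (forall p. T(p,p))
Standardize variables apart so no two quantifiers bind the same name: p↦x1.
  (exists p. exists q. (T(q,q) | R(p,p))) & (forall i. R(i,i)) & (forall x1. T(x1,x1))
Pull the quantifiers to the front (each side's bound variable is not free in the other side):
  exists p. exists q. forall i. forall x1. ((T(q,q) | R(p,p)) & R(i,i) & T(x1,x1))

exists p. exists q. forall i. forall x1. ((T(q,q) | R(p,p)) & R(i,i) & T(x1,x1))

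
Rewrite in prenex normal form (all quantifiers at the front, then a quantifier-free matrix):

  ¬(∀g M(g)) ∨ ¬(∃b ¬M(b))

Drive negations inward (¬∀x A ≡ ∃x ¬A, ¬∃x A ≡ ∀x ¬A, De Morgan for ∧/∨):
  (∃g ¬M(g)) ∨ (∀b M(b))
All bound variables are already distinct, so no renaming is needed.
Finally move all quantifiers to the prefix:
  ∃g ∀b (¬M(g) ∨ M(b))

∃g ∀b (¬M(g) ∨ M(b))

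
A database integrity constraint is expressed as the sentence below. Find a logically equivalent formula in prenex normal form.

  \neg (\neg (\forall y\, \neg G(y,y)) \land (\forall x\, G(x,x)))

\forall y\, \exists x\, (\neg G(y,y) \lor \neg G(x,x))

Drive negations inward (¬∀x A ≡ ∃x ¬A, ¬∃x A ≡ ∀x ¬A, De Morgan for ∧/∨):
  (\forall y\, \neg G(y,y)) \lor (\exists x\, \neg G(x,x))
All bound variables are already distinct, so no renaming is needed.
Extract every quantifier outward, since the variables are now distinct and don't occur free across branches:
  \forall y\, \exists x\, (\neg G(y,y) \lor \neg G(x,x))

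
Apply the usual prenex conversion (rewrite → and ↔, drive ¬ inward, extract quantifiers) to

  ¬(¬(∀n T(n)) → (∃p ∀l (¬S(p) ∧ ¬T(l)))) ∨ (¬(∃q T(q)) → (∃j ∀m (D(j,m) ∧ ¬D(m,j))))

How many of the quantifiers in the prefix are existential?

Eliminate → and ↔ using ¬ and ∨.
  ¬(¬¬(∀n T(n)) ∨ (∃p ∀l (¬S(p) ∧ ¬T(l)))) ∨ ¬¬(∃q T(q)) ∨ (∃j ∀m (D(j,m) ∧ ¬D(m,j)))
Drive negations inward (¬∀x A ≡ ∃x ¬A, ¬∃x A ≡ ∀x ¬A, De Morgan for ∧/∨):
  (∃n ¬T(n)) ∧ (∀p ∃l (S(p) ∨ T(l))) ∨ (∃q T(q)) ∨ (∃j ∀m (D(j,m) ∧ ¬D(m,j)))
Pull the quantifiers to the front (each side's bound variable is not free in the other side):
  ∃n ∀p ∃l ∃q ∃j ∀m (¬T(n) ∧ (S(p) ∨ T(l)) ∨ T(q) ∨ D(j,m) ∧ ¬D(m,j))
The prefix is ∃n ∀p ∃l ∃q ∃j ∀m: 2 universal, 4 existential.

4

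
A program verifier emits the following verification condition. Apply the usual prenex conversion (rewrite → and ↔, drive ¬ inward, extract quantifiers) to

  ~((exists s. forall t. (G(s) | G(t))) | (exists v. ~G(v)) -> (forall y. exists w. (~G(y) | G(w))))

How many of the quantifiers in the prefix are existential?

Rewrite implications/biconditionals: A → B as ¬A ∨ B.
  ~(~((exists s. forall t. (G(s) | G(t))) | (exists v. ~G(v))) | (forall y. exists w. (~G(y) | G(w))))
Push ¬ through the quantifiers and connectives to reach negation normal form:
  ((exists s. forall t. (G(s) | G(t))) | (exists v. ~G(v))) & (exists y. forall w. (G(y) & ~G(w)))
All bound variables are already distinct, so no renaming is needed.
Finally move all quantifiers to the prefix:
  exists s. forall t. exists v. exists y. forall w. ((G(s) | G(t) | ~G(v)) & G(y) & ~G(w))
The prefix is exists s forall t exists v exists y forall w: 2 universal, 3 existential.

3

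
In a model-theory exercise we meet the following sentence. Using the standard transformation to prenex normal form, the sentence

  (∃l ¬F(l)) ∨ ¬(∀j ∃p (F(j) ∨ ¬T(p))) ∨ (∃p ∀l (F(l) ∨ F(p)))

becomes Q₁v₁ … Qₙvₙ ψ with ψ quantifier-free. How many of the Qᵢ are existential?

Push ¬ through the quantifiers and connectives to reach negation normal form:
  (∃l ¬F(l)) ∨ (∃j ∀p (¬F(j) ∧ T(p))) ∨ (∃p ∀l (F(l) ∨ F(p)))
Give each quantifier a distinct variable: p↦z1, l↦v.
  (∃l ¬F(l)) ∨ (∃j ∀p (¬F(j) ∧ T(p))) ∨ (∃z1 ∀v (F(v) ∨ F(z1)))
Extract every quantifier outward, since the variables are now distinct and don't occur free across branches:
  ∃l ∃j ∀p ∃z1 ∀v (¬F(l) ∨ ¬F(j) ∧ T(p) ∨ F(v) ∨ F(z1))
The prefix is ∃l ∃j ∀p ∃z1 ∀v: 2 universal, 3 existential.

3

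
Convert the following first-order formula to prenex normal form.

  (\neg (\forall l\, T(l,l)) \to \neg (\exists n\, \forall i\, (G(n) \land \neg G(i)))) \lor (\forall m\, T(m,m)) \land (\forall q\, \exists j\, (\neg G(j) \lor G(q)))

\forall l\, \forall n\, \exists i\, \forall m\, \forall q\, \exists j\, (T(l,l) \lor \neg G(n) \lor G(i) \lor T(m,m) \land (\neg G(j) \lor G(q)))

Rewrite implications/biconditionals: A → B as ¬A ∨ B.
  \neg \neg (\forall l\, T(l,l)) \lor \neg (\exists n\, \forall i\, (G(n) \land \neg G(i))) \lor (\forall m\, T(m,m)) \land (\forall q\, \exists j\, (\neg G(j) \lor G(q)))
Push ¬ through the quantifiers and connectives to reach negation normal form:
  (\forall l\, T(l,l)) \lor (\forall n\, \exists i\, (\neg G(n) \lor G(i))) \lor (\forall m\, T(m,m)) \land (\forall q\, \exists j\, (\neg G(j) \lor G(q)))
Extract every quantifier outward, since the variables are now distinct and don't occur free across branches:
  \forall l\, \forall n\, \exists i\, \forall m\, \forall q\, \exists j\, (T(l,l) \lor \neg G(n) \lor G(i) \lor T(m,m) \land (\neg G(j) \lor G(q)))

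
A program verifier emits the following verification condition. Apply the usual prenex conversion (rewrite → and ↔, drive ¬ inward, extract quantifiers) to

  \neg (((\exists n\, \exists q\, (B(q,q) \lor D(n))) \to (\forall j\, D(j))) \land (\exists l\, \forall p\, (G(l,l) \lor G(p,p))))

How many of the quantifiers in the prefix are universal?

Rewrite implications/biconditionals: A → B as ¬A ∨ B.
  \neg ((\neg (\exists n\, \exists q\, (B(q,q) \lor D(n))) \lor (\forall j\, D(j))) \land (\exists l\, \forall p\, (G(l,l) \lor G(p,p))))
Push ¬ through the quantifiers and connectives to reach negation normal form:
  (\exists n\, \exists q\, (B(q,q) \lor D(n))) \land (\exists j\, \neg D(j)) \lor (\forall l\, \exists p\, (\neg G(l,l) \land \neg G(p,p)))
All bound variables are already distinct, so no renaming is needed.
Extract every quantifier outward, since the variables are now distinct and don't occur free across branches:
  \exists n\, \exists q\, \exists j\, \forall l\, \exists p\, ((B(q,q) \lor D(n)) \land \neg D(j) \lor \neg G(l,l) \land \neg G(p,p))
The prefix is \exists n \exists q \exists j \forall l \exists p: 1 universal, 4 existential.

1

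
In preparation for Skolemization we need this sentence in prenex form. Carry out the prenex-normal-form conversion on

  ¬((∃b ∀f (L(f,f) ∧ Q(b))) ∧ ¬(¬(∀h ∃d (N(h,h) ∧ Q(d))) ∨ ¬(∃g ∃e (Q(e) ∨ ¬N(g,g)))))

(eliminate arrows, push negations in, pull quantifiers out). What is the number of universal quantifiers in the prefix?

Drive negations inward (¬∀x A ≡ ∃x ¬A, ¬∃x A ≡ ∀x ¬A, De Morgan for ∧/∨):
  (∀b ∃f (¬L(f,f) ∨ ¬Q(b))) ∨ (∃h ∀d (¬N(h,h) ∨ ¬Q(d))) ∨ (∀g ∀e (¬Q(e) ∧ N(g,g)))
All bound variables are already distinct, so no renaming is needed.
Finally move all quantifiers to the prefix:
  ∀b ∃f ∃h ∀d ∀g ∀e (¬L(f,f) ∨ ¬Q(b) ∨ ¬N(h,h) ∨ ¬Q(d) ∨ ¬Q(e) ∧ N(g,g))
The prefix is ∀b ∃f ∃h ∀d ∀g ∀e: 4 universal, 2 existential.

4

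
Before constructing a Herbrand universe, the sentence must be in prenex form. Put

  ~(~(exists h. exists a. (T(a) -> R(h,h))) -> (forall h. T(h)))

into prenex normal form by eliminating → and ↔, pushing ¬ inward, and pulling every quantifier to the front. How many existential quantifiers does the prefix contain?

First replace A → B with ¬A ∨ B.
  ~(~~(exists h. exists a. (~T(a) | R(h,h))) | (forall h. T(h)))
Push ¬ through the quantifiers and connectives to reach negation normal form:
  (forall h. forall a. (T(a) & ~R(h,h))) & (exists h. ~T(h))
Standardize variables apart so no two quantifiers bind the same name: h↦q.
  (forall h. forall a. (T(a) & ~R(h,h))) & (exists q. ~T(q))
Finally move all quantifiers to the prefix:
  forall h. forall a. exists q. (T(a) & ~R(h,h) & ~T(q))
The prefix is forall h forall a exists q: 2 universal, 1 existential.

1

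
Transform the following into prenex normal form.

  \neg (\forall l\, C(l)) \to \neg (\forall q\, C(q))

Eliminate → and ↔ using ¬ and ∨.
  \neg \neg (\forall l\, C(l)) \lor \neg (\forall q\, C(q))
Move each ¬ inward, flipping quantifiers it crosses:
  (\forall l\, C(l)) \lor (\exists q\, \neg C(q))
All bound variables are already distinct, so no renaming is needed.
Extract every quantifier outward, since the variables are now distinct and don't occur free across branches:
  \forall l\, \exists q\, (C(l) \lor \neg C(q))

\forall l\, \exists q\, (C(l) \lor \neg C(q))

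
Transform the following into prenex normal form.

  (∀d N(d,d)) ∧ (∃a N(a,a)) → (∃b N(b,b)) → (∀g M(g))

Rewrite implications/biconditionals: A → B as ¬A ∨ B.
  ¬((∀d N(d,d)) ∧ (∃a N(a,a))) ∨ ¬(∃b N(b,b)) ∨ (∀g M(g))
Move each ¬ inward, flipping quantifiers it crosses:
  (∃d ¬N(d,d)) ∨ (∀a ¬N(a,a)) ∨ (∀b ¬N(b,b)) ∨ (∀g M(g))
All bound variables are already distinct, so no renaming is needed.
Extract every quantifier outward, since the variables are now distinct and don't occur free across branches:
  ∃d ∀a ∀b ∀g (¬N(d,d) ∨ ¬N(a,a) ∨ ¬N(b,b) ∨ M(g))

∃d ∀a ∀b ∀g (¬N(d,d) ∨ ¬N(a,a) ∨ ¬N(b,b) ∨ M(g))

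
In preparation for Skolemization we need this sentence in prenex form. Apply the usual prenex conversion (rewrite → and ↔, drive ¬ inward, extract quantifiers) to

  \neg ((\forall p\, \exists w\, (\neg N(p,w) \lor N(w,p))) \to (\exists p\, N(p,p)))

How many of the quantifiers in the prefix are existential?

1

First replace A → B with ¬A ∨ B.
  \neg (\neg (\forall p\, \exists w\, (\neg N(p,w) \lor N(w,p))) \lor (\exists p\, N(p,p)))
Push ¬ through the quantifiers and connectives to reach negation normal form:
  (\forall p\, \exists w\, (\neg N(p,w) \lor N(w,p))) \land (\forall p\, \neg N(p,p))
Rename bound variables to avoid capture: p↦u.
  (\forall p\, \exists w\, (\neg N(p,w) \lor N(w,p))) \land (\forall u\, \neg N(u,u))
Finally move all quantifiers to the prefix:
  \forall p\, \exists w\, \forall u\, ((\neg N(p,w) \lor N(w,p)) \land \neg N(u,u))
The prefix is \forall p \exists w \forall u: 2 universal, 1 existential.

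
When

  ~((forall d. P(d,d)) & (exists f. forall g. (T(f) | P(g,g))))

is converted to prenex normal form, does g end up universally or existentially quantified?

Drive negations inward (¬∀x A ≡ ∃x ¬A, ¬∃x A ≡ ∀x ¬A, De Morgan for ∧/∨):
  (exists d. ~P(d,d)) | (forall f. exists g. (~T(f) & ~P(g,g)))
All bound variables are already distinct, so no renaming is needed.
Finally move all quantifiers to the prefix:
  exists d. forall f. exists g. (~P(d,d) | ~T(f) & ~P(g,g))
The quantifier forall g sits under an odd number of negations, so it flips to exists g.

existential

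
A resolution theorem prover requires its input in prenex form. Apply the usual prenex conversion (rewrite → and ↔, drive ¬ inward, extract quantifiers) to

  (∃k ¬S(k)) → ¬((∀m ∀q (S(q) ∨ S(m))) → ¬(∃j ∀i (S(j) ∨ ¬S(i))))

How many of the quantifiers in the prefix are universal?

4

Rewrite implications/biconditionals: A → B as ¬A ∨ B.
  ¬(∃k ¬S(k)) ∨ ¬(¬(∀m ∀q (S(q) ∨ S(m))) ∨ ¬(∃j ∀i (S(j) ∨ ¬S(i))))
Push ¬ through the quantifiers and connectives to reach negation normal form:
  (∀k S(k)) ∨ (∀m ∀q (S(q) ∨ S(m))) ∧ (∃j ∀i (S(j) ∨ ¬S(i)))
All bound variables are already distinct, so no renaming is needed.
Finally move all quantifiers to the prefix:
  ∀k ∀m ∀q ∃j ∀i (S(k) ∨ (S(q) ∨ S(m)) ∧ (S(j) ∨ ¬S(i)))
The prefix is ∀k ∀m ∀q ∃j ∀i: 4 universal, 1 existential.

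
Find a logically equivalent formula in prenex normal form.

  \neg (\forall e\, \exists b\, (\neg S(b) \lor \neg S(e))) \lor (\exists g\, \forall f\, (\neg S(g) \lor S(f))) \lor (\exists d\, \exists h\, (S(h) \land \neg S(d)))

\exists e\, \forall b\, \exists g\, \forall f\, \exists d\, \exists h\, (S(b) \land S(e) \lor \neg S(g) \lor S(f) \lor S(h) \land \neg S(d))

Move each ¬ inward, flipping quantifiers it crosses:
  (\exists e\, \forall b\, (S(b) \land S(e))) \lor (\exists g\, \forall f\, (\neg S(g) \lor S(f))) \lor (\exists d\, \exists h\, (S(h) \land \neg S(d)))
All bound variables are already distinct, so no renaming is needed.
Extract every quantifier outward, since the variables are now distinct and don't occur free across branches:
  \exists e\, \forall b\, \exists g\, \forall f\, \exists d\, \exists h\, (S(b) \land S(e) \lor \neg S(g) \lor S(f) \lor S(h) \land \neg S(d))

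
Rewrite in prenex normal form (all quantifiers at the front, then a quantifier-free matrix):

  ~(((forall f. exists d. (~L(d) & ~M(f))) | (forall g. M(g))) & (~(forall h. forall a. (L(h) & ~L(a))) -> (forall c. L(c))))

exists f. forall d. exists g. exists h. exists a. exists c. ((L(d) | M(f)) & ~M(g) | (~L(h) | L(a)) & ~L(c))

Rewrite implications/biconditionals: A → B as ¬A ∨ B.
  ~(((forall f. exists d. (~L(d) & ~M(f))) | (forall g. M(g))) & (~~(forall h. forall a. (L(h) & ~L(a))) | (forall c. L(c))))
Move each ¬ inward, flipping quantifiers it crosses:
  (exists f. forall d. (L(d) | M(f))) & (exists g. ~M(g)) | (exists h. exists a. (~L(h) | L(a))) & (exists c. ~L(c))
Pull the quantifiers to the front (each side's bound variable is not free in the other side):
  exists f. forall d. exists g. exists h. exists a. exists c. ((L(d) | M(f)) & ~M(g) | (~L(h) | L(a)) & ~L(c))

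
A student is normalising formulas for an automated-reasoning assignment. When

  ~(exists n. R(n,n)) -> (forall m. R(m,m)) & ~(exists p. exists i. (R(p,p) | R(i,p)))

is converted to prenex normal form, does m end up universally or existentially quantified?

First replace A → B with ¬A ∨ B.
  ~~(exists n. R(n,n)) | (forall m. R(m,m)) & ~(exists p. exists i. (R(p,p) | R(i,p)))
Drive negations inward (¬∀x A ≡ ∃x ¬A, ¬∃x A ≡ ∀x ¬A, De Morgan for ∧/∨):
  (exists n. R(n,n)) | (forall m. R(m,m)) & (forall p. forall i. (~R(p,p) & ~R(i,p)))
All bound variables are already distinct, so no renaming is needed.
Pull the quantifiers to the front (each side's bound variable is not free in the other side):
  exists n. forall m. forall p. forall i. (R(n,n) | R(m,m) & ~R(p,p) & ~R(i,p))
The quantifier forall m sits under an even number of negations (counting the antecedent side of each →), so it remains universal.

universal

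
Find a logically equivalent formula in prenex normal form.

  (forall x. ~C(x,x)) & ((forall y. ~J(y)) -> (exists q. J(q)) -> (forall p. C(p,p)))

Eliminate → and ↔ using ¬ and ∨.
  (forall x. ~C(x,x)) & (~(forall y. ~J(y)) | ~(exists q. J(q)) | (forall p. C(p,p)))
Move each ¬ inward, flipping quantifiers it crosses:
  (forall x. ~C(x,x)) & ((exists y. J(y)) | (forall q. ~J(q)) | (forall p. C(p,p)))
All bound variables are already distinct, so no renaming is needed.
Extract every quantifier outward, since the variables are now distinct and don't occur free across branches:
  forall x. exists y. forall q. forall p. (~C(x,x) & (J(y) | ~J(q) | C(p,p)))

forall x. exists y. forall q. forall p. (~C(x,x) & (J(y) | ~J(q) | C(p,p)))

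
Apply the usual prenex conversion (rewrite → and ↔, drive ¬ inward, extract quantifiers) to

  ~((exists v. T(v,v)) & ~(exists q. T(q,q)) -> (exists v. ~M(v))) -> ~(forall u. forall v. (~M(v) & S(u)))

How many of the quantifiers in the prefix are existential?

First replace A → B with ¬A ∨ B.
  ~~(~((exists v. T(v,v)) & ~(exists q. T(q,q))) | (exists v. ~M(v))) | ~(forall u. forall v. (~M(v) & S(u)))
Move each ¬ inward, flipping quantifiers it crosses:
  (forall v. ~T(v,v)) | (exists q. T(q,q)) | (exists v. ~M(v)) | (exists u. exists v. (M(v) | ~S(u)))
Rename bound variables to avoid capture: v↦a, v↦b.
  (forall v. ~T(v,v)) | (exists q. T(q,q)) | (exists a. ~M(a)) | (exists u. exists b. (M(b) | ~S(u)))
Finally move all quantifiers to the prefix:
  forall v. exists q. exists a. exists u. exists b. (~T(v,v) | T(q,q) | ~M(a) | M(b) | ~S(u))
The prefix is forall v exists q exists a exists u exists b: 1 universal, 4 existential.

4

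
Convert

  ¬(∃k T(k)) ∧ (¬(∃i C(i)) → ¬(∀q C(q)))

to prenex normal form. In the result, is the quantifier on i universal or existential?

Eliminate → and ↔ using ¬ and ∨.
  ¬(∃k T(k)) ∧ (¬¬(∃i C(i)) ∨ ¬(∀q C(q)))
Drive negations inward (¬∀x A ≡ ∃x ¬A, ¬∃x A ≡ ∀x ¬A, De Morgan for ∧/∨):
  (∀k ¬T(k)) ∧ ((∃i C(i)) ∨ (∃q ¬C(q)))
All bound variables are already distinct, so no renaming is needed.
Finally move all quantifiers to the prefix:
  ∀k ∃i ∃q (¬T(k) ∧ (C(i) ∨ ¬C(q)))
The quantifier ∃i sits under an even number of negations (counting the antecedent side of each →), so it remains existential.

existential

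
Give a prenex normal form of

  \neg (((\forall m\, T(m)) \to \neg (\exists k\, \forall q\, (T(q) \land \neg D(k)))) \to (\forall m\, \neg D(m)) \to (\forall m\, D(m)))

\exists m\, \forall k\, \exists q\, \forall x\, \exists p\, ((\neg T(m) \lor \neg T(q) \lor D(k)) \land \neg D(x) \land \neg D(p))

Eliminate → and ↔ using ¬ and ∨.
  \neg (\neg (\neg (\forall m\, T(m)) \lor \neg (\exists k\, \forall q\, (T(q) \land \neg D(k)))) \lor \neg (\forall m\, \neg D(m)) \lor (\forall m\, D(m)))
Move each ¬ inward, flipping quantifiers it crosses:
  ((\exists m\, \neg T(m)) \lor (\forall k\, \exists q\, (\neg T(q) \lor D(k)))) \land (\forall m\, \neg D(m)) \land (\exists m\, \neg D(m))
Rename bound variables to avoid capture: m↦x, m↦p.
  ((\exists m\, \neg T(m)) \lor (\forall k\, \exists q\, (\neg T(q) \lor D(k)))) \land (\forall x\, \neg D(x)) \land (\exists p\, \neg D(p))
Finally move all quantifiers to the prefix:
  \exists m\, \forall k\, \exists q\, \forall x\, \exists p\, ((\neg T(m) \lor \neg T(q) \lor D(k)) \land \neg D(x) \land \neg D(p))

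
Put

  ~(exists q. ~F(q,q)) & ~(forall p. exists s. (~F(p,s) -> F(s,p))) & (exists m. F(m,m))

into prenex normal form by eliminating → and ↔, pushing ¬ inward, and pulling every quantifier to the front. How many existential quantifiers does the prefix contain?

Rewrite implications/biconditionals: A → B as ¬A ∨ B.
  ~(exists q. ~F(q,q)) & ~(forall p. exists s. (~~F(p,s) | F(s,p))) & (exists m. F(m,m))
Push ¬ through the quantifiers and connectives to reach negation normal form:
  (forall q. F(q,q)) & (exists p. forall s. (~F(p,s) & ~F(s,p))) & (exists m. F(m,m))
All bound variables are already distinct, so no renaming is needed.
Finally move all quantifiers to the prefix:
  forall q. exists p. forall s. exists m. (F(q,q) & ~F(p,s) & ~F(s,p) & F(m,m))
The prefix is forall q exists p forall s exists m: 2 universal, 2 existential.

2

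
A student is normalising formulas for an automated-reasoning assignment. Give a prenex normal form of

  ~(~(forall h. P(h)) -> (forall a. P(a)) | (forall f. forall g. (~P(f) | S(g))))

exists h. exists a. exists f. exists g. (~P(h) & ~P(a) & P(f) & ~S(g))

First replace A → B with ¬A ∨ B.
  ~(~~(forall h. P(h)) | (forall a. P(a)) | (forall f. forall g. (~P(f) | S(g))))
Push ¬ through the quantifiers and connectives to reach negation normal form:
  (exists h. ~P(h)) & (exists a. ~P(a)) & (exists f. exists g. (P(f) & ~S(g)))
All bound variables are already distinct, so no renaming is needed.
Finally move all quantifiers to the prefix:
  exists h. exists a. exists f. exists g. (~P(h) & ~P(a) & P(f) & ~S(g))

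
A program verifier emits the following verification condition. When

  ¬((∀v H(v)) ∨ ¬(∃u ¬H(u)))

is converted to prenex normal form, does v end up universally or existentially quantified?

existential

Drive negations inward (¬∀x A ≡ ∃x ¬A, ¬∃x A ≡ ∀x ¬A, De Morgan for ∧/∨):
  (∃v ¬H(v)) ∧ (∃u ¬H(u))
All bound variables are already distinct, so no renaming is needed.
Pull the quantifiers to the front (each side's bound variable is not free in the other side):
  ∃v ∃u (¬H(v) ∧ ¬H(u))
The quantifier ∀v sits under an odd number of negations, so it flips to ∃v.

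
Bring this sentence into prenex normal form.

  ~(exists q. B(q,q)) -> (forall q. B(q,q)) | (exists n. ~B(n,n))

exists q. forall z1. exists n. (B(q,q) | B(z1,z1) | ~B(n,n))

Rewrite implications/biconditionals: A → B as ¬A ∨ B.
  ~~(exists q. B(q,q)) | (forall q. B(q,q)) | (exists n. ~B(n,n))
Move each ¬ inward, flipping quantifiers it crosses:
  (exists q. B(q,q)) | (forall q. B(q,q)) | (exists n. ~B(n,n))
Rename bound variables to avoid capture: q↦z1.
  (exists q. B(q,q)) | (forall z1. B(z1,z1)) | (exists n. ~B(n,n))
Finally move all quantifiers to the prefix:
  exists q. forall z1. exists n. (B(q,q) | B(z1,z1) | ~B(n,n))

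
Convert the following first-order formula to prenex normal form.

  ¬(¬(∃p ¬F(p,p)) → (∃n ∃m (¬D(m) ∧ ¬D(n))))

∀p ∀n ∀m (F(p,p) ∧ (D(m) ∨ D(n)))

Rewrite implications/biconditionals: A → B as ¬A ∨ B.
  ¬(¬¬(∃p ¬F(p,p)) ∨ (∃n ∃m (¬D(m) ∧ ¬D(n))))
Push ¬ through the quantifiers and connectives to reach negation normal form:
  (∀p F(p,p)) ∧ (∀n ∀m (D(m) ∨ D(n)))
Finally move all quantifiers to the prefix:
  ∀p ∀n ∀m (F(p,p) ∧ (D(m) ∨ D(n)))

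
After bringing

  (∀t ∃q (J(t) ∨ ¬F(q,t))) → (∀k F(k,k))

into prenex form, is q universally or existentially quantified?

universal

Eliminate → and ↔ using ¬ and ∨.
  ¬(∀t ∃q (J(t) ∨ ¬F(q,t))) ∨ (∀k F(k,k))
Drive negations inward (¬∀x A ≡ ∃x ¬A, ¬∃x A ≡ ∀x ¬A, De Morgan for ∧/∨):
  (∃t ∀q (¬J(t) ∧ F(q,t))) ∨ (∀k F(k,k))
Finally move all quantifiers to the prefix:
  ∃t ∀q ∀k (¬J(t) ∧ F(q,t) ∨ F(k,k))
The quantifier ∃q sits under an odd number of negations (counting the antecedent side of each →), so it flips to ∀q.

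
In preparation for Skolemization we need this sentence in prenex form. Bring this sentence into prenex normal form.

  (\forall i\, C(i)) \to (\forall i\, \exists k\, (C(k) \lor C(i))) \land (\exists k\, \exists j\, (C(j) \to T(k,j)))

First replace A → B with ¬A ∨ B.
  \neg (\forall i\, C(i)) \lor (\forall i\, \exists k\, (C(k) \lor C(i))) \land (\exists k\, \exists j\, (\neg C(j) \lor T(k,j)))
Push ¬ through the quantifiers and connectives to reach negation normal form:
  (\exists i\, \neg C(i)) \lor (\forall i\, \exists k\, (C(k) \lor C(i))) \land (\exists k\, \exists j\, (\neg C(j) \lor T(k,j)))
Rename bound variables to avoid capture: i↦u, k↦x1.
  (\exists i\, \neg C(i)) \lor (\forall u\, \exists k\, (C(k) \lor C(u))) \land (\exists x1\, \exists j\, (\neg C(j) \lor T(x1,j)))
Finally move all quantifiers to the prefix:
  \exists i\, \forall u\, \exists k\, \exists x1\, \exists j\, (\neg C(i) \lor (C(k) \lor C(u)) \land (\neg C(j) \lor T(x1,j)))

\exists i\, \forall u\, \exists k\, \exists x1\, \exists j\, (\neg C(i) \lor (C(k) \lor C(u)) \land (\neg C(j) \lor T(x1,j)))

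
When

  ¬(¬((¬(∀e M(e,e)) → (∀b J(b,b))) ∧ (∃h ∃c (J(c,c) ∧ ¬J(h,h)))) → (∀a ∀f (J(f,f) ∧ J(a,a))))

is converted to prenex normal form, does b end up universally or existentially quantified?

existential

Rewrite implications/biconditionals: A → B as ¬A ∨ B.
  ¬(¬¬((¬¬(∀e M(e,e)) ∨ (∀b J(b,b))) ∧ (∃h ∃c (J(c,c) ∧ ¬J(h,h)))) ∨ (∀a ∀f (J(f,f) ∧ J(a,a))))
Drive negations inward (¬∀x A ≡ ∃x ¬A, ¬∃x A ≡ ∀x ¬A, De Morgan for ∧/∨):
  ((∃e ¬M(e,e)) ∧ (∃b ¬J(b,b)) ∨ (∀h ∀c (¬J(c,c) ∨ J(h,h)))) ∧ (∃a ∃f (¬J(f,f) ∨ ¬J(a,a)))
All bound variables are already distinct, so no renaming is needed.
Extract every quantifier outward, since the variables are now distinct and don't occur free across branches:
  ∃e ∃b ∀h ∀c ∃a ∃f ((¬M(e,e) ∧ ¬J(b,b) ∨ ¬J(c,c) ∨ J(h,h)) ∧ (¬J(f,f) ∨ ¬J(a,a)))
The quantifier ∀b sits under an odd number of negations (counting the antecedent side of each →), so it flips to ∃b.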